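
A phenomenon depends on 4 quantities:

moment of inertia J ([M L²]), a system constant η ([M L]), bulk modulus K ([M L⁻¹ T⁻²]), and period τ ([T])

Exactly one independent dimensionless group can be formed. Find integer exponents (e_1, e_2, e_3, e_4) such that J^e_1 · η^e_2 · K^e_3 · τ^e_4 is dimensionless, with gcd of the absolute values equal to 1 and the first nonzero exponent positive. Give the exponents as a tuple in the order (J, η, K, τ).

M: e_1·(1) + e_2·(1) + e_3·(1) + e_4·(0) = 0
L: e_1·(2) + e_2·(1) + e_3·(-1) + e_4·(0) = 0
T: e_1·(0) + e_2·(0) + e_3·(-2) + e_4·(1) = 0
Solving this homogeneous linear system for the smallest-integer solution (first nonzero entry positive) gives (2, -3, 1, 2).

(2, -3, 1, 2)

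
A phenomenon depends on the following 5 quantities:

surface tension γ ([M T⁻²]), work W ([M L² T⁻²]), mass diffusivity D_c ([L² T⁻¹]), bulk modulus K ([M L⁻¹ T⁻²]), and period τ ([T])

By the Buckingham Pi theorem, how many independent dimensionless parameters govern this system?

There are 5 variables and 3 base dimensions (M, L, T).
The dimension matrix has rank 3.
Independent dimensionless groups: 5 − 3 = 2.

2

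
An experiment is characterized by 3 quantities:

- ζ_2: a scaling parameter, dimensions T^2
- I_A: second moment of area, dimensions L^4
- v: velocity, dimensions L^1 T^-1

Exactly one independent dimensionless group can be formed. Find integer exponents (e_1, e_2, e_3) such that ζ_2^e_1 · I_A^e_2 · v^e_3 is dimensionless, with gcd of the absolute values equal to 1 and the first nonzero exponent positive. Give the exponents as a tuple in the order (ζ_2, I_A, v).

(2, -1, 4)

L: e_1·(0) + e_2·(4) + e_3·(1) = 0
T: e_1·(2) + e_2·(0) + e_3·(-1) = 0
Solving this homogeneous linear system for the smallest-integer solution (first nonzero entry positive) gives (2, -1, 4).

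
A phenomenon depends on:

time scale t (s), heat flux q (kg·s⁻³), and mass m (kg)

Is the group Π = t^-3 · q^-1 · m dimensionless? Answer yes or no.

Sum the exponent of each base dimension across the product:
  M: −3·[t]_M − [q]_M + [m]_M = −3·(0) − (1) + (1) = 0
  L: −3·[t]_L − [q]_L + [m]_L = −3·(0) − (0) + (0) = 0
  T: −3·[t]_T − [q]_T + [m]_T = −3·(1) − (-3) + (0) = 0
  I: −3·[t]_I − [q]_I + [m]_I = −3·(0) − (0) + (0) = 0
All base exponents vanish — dimensionless.

yes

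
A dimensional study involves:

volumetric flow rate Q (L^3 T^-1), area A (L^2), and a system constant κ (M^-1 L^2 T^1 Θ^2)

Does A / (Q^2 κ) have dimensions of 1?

Sum the exponent of each base dimension across the product:
  M: −2·[Q]_M + [A]_M − [κ]_M = −2·(0) + (0) − (-1) = 1
  L: −2·[Q]_L + [A]_L − [κ]_L = −2·(3) + (2) − (2) = -6
  T: −2·[Q]_T + [A]_T − [κ]_T = −2·(-1) + (0) − (1) = 1
  Θ: −2·[Q]_Θ + [A]_Θ − [κ]_Θ = −2·(0) + (0) − (2) = -2
Net dimensions [M L⁻⁶ T Θ⁻²] ≠ [1] — not dimensionless.

no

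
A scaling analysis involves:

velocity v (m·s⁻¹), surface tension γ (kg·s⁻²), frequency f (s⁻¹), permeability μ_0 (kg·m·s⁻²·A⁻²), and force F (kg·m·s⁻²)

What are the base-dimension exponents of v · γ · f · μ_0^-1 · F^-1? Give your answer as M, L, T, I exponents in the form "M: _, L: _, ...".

Collect each base-dimension exponent across the product:
  M: (0) + (1) + (0) − (1) − (1) = -1
  L: (1) + (0) + (0) − (1) − (1) = -1
  T: (-1) + (-2) + (-1) − (-2) − (-2) = 0
  I: (0) + (0) + (0) − (-2) − (0) = 2
So the dimensions are [M⁻¹ L⁻¹ I²].

M: -1, L: -1, T: 0, I: 2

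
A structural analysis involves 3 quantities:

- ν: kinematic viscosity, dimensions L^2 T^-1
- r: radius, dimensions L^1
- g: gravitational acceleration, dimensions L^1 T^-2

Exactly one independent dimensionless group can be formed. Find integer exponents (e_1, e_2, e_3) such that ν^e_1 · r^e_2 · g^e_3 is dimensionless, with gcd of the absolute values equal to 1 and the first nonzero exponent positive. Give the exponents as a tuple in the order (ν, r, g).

(2, -3, -1)

L: e_1·(2) + e_2·(1) + e_3·(1) = 0
T: e_1·(-1) + e_2·(0) + e_3·(-2) = 0
Solving this homogeneous linear system for the smallest-integer solution (first nonzero entry positive) gives (2, -3, -1).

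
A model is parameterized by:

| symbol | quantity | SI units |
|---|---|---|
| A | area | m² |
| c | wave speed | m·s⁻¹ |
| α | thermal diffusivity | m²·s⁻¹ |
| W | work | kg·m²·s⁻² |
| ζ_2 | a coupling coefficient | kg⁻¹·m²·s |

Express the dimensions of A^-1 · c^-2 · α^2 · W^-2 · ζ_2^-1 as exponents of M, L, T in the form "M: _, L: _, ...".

M: -1, L: -6, T: 3

Collect each base-dimension exponent across the product:
  M: −(0) − 2·(0) + 2·(0) − 2·(1) − (-1) = -1
  L: −(2) − 2·(1) + 2·(2) − 2·(2) − (2) = -6
  T: −(0) − 2·(-1) + 2·(-1) − 2·(-2) − (1) = 3
So the dimensions are [M⁻¹ L⁻⁶ T³].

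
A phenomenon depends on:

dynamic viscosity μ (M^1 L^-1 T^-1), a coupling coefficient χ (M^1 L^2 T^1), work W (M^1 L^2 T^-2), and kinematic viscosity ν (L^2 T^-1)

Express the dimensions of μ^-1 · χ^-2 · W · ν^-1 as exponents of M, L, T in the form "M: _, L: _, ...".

Collect each base-dimension exponent across the product:
  M: −(1) − 2·(1) + (1) − (0) = -2
  L: −(-1) − 2·(2) + (2) − (2) = -3
  T: −(-1) − 2·(1) + (-2) − (-1) = -2
So the dimensions are [M⁻² L⁻³ T⁻²].

M: -2, L: -3, T: -2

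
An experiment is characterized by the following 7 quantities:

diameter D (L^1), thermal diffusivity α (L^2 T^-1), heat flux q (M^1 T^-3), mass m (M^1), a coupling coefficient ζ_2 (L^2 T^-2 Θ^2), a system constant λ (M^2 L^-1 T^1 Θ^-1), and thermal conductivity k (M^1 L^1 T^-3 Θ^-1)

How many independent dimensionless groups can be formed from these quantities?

3

There are 7 variables and 4 base dimensions (M, L, T, Θ).
The dimension matrix has rank 4.
Independent dimensionless groups: 7 − 4 = 3.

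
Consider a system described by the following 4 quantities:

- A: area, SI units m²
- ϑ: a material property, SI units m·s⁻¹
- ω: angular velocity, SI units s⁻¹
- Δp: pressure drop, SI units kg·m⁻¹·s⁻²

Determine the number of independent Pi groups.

There are 4 variables and 3 base dimensions (M, L, T).
The dimension matrix has rank 3.
Independent dimensionless groups: 4 − 3 = 1.

1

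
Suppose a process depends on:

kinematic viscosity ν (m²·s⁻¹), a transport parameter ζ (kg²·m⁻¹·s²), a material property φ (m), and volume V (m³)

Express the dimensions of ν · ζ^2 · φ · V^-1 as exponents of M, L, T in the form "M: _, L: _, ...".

Collect each base-dimension exponent across the product:
  M: (0) + 2·(2) + (0) − (0) = 4
  L: (2) + 2·(-1) + (1) − (3) = -2
  T: (-1) + 2·(2) + (0) − (0) = 3
So the dimensions are [M⁴ L⁻² T³].

M: 4, L: -2, T: 3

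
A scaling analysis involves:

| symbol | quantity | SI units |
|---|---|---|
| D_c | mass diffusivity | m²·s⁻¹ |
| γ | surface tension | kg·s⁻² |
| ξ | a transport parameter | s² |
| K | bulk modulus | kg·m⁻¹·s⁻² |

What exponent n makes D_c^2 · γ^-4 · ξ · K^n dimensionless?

Balance the M exponent: (1)·n from K, plus 2·(0) − 4·(1) + (0) = -4 from the rest, must sum to zero.
n − 4 = 0, so n = 4.

4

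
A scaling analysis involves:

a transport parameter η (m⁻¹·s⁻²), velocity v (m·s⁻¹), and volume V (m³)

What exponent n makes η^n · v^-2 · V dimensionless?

Balance the L exponent: (-1)·n from η, plus −2·(1) + (3) = 1 from the rest, must sum to zero.
−n + 1 = 0, so n = 1.

1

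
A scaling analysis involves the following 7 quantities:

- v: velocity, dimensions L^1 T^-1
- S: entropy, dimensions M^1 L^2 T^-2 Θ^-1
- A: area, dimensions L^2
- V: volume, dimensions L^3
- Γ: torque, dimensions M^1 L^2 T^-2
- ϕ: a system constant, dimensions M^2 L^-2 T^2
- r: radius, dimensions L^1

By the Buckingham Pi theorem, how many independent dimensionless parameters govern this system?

There are 7 variables and 4 base dimensions (M, L, T, Θ).
The dimension matrix has rank 4.
Independent dimensionless groups: 7 − 4 = 3.

3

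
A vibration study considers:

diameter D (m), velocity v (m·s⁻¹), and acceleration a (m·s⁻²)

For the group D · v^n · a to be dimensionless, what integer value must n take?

-2

Balance the L exponent: (1)·n from v, plus (1) + (1) = 2 from the rest, must sum to zero.
n + 2 = 0, so n = -2.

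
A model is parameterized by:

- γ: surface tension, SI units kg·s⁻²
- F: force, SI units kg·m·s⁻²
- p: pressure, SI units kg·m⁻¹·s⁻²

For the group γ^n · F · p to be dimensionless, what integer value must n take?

Balance the M exponent: (1)·n from γ, plus (1) + (1) = 2 from the rest, must sum to zero.
n + 2 = 0, so n = -2.

-2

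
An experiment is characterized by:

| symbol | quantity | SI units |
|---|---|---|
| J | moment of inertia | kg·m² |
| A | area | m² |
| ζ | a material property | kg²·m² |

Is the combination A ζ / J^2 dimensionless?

Sum the exponent of each base dimension across the product:
  M: −2·[J]_M + [A]_M + [ζ]_M = −2·(1) + (0) + (2) = 0
  L: −2·[J]_L + [A]_L + [ζ]_L = −2·(2) + (2) + (2) = 0
  T: −2·[J]_T + [A]_T + [ζ]_T = −2·(0) + (0) + (0) = 0
All base exponents vanish — dimensionless.

yes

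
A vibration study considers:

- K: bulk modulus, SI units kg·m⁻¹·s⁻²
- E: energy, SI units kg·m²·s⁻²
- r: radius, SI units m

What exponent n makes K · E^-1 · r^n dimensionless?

3

Balance the L exponent: (1)·n from r, plus (-1) − (2) = -3 from the rest, must sum to zero.
n − 3 = 0, so n = 3.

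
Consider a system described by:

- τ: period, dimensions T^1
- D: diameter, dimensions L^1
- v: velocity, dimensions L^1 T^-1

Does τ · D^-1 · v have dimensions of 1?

Sum the exponent of each base dimension across the product:
  M: [τ]_M − [D]_M + [v]_M = (0) − (0) + (0) = 0
  L: [τ]_L − [D]_L + [v]_L = (0) − (1) + (1) = 0
  T: [τ]_T − [D]_T + [v]_T = (1) − (0) + (-1) = 0
All base exponents vanish — dimensionless.

yes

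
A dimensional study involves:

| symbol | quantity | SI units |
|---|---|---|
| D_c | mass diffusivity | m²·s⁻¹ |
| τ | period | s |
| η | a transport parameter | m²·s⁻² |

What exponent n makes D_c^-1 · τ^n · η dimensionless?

Balance the T exponent: (1)·n from τ, plus −(-1) + (-2) = -1 from the rest, must sum to zero.
n − 1 = 0, so n = 1.

1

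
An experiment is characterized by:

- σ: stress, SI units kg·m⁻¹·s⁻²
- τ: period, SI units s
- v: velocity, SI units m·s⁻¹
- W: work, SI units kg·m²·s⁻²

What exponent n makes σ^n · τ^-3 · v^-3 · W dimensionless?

Balance the M exponent: (1)·n from σ, plus −3·(0) − 3·(0) + (1) = 1 from the rest, must sum to zero.
n + 1 = 0, so n = -1.

-1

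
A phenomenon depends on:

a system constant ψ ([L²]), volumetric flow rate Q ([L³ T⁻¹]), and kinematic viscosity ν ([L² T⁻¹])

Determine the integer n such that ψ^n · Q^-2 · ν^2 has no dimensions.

1

Balance the L exponent: (2)·n from ψ, plus −2·(3) + 2·(2) = -2 from the rest, must sum to zero.
2n − 2 = 0, so n = 1.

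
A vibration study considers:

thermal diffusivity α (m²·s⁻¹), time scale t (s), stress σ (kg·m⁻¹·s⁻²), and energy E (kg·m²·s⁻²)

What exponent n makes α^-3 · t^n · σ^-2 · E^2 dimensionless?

Balance the T exponent: (1)·n from t, plus −3·(-1) − 2·(-2) + 2·(-2) = 3 from the rest, must sum to zero.
n + 3 = 0, so n = -3.

-3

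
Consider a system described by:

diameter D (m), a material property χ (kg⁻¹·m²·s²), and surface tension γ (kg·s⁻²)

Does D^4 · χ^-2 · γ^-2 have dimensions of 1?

yes

Sum the exponent of each base dimension across the product:
  M: 4·[D]_M − 2·[χ]_M − 2·[γ]_M = 4·(0) − 2·(-1) − 2·(1) = 0
  L: 4·[D]_L − 2·[χ]_L − 2·[γ]_L = 4·(1) − 2·(2) − 2·(0) = 0
  T: 4·[D]_T − 2·[χ]_T − 2·[γ]_T = 4·(0) − 2·(2) − 2·(-2) = 0
All base exponents vanish — dimensionless.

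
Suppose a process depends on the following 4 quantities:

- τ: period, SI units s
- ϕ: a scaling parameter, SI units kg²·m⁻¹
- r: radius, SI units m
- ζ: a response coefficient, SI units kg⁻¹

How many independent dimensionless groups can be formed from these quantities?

There are 4 variables and 3 base dimensions (M, L, T).
The dimension matrix has rank 3.
Independent dimensionless groups: 4 − 3 = 1.

1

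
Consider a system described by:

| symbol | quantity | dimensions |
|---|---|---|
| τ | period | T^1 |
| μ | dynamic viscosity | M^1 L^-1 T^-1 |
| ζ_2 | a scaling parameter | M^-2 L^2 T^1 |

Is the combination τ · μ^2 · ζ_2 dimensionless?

Sum the exponent of each base dimension across the product:
  M: [τ]_M + 2·[μ]_M + [ζ_2]_M = (0) + 2·(1) + (-2) = 0
  L: [τ]_L + 2·[μ]_L + [ζ_2]_L = (0) + 2·(-1) + (2) = 0
  T: [τ]_T + 2·[μ]_T + [ζ_2]_T = (1) + 2·(-1) + (1) = 0
All base exponents vanish — dimensionless.

yes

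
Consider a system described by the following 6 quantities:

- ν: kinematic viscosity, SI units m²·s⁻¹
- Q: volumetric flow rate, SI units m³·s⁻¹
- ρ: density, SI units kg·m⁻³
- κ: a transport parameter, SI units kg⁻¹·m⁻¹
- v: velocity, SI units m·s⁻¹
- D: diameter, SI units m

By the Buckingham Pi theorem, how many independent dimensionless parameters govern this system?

3

There are 6 variables and 3 base dimensions (M, L, T).
The dimension matrix has rank 3.
Independent dimensionless groups: 6 − 3 = 3.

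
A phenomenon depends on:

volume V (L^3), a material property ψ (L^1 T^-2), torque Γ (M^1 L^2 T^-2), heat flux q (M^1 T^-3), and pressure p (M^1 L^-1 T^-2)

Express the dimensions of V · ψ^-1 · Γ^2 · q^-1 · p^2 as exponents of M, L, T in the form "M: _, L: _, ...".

Collect each base-dimension exponent across the product:
  M: (0) − (0) + 2·(1) − (1) + 2·(1) = 3
  L: (3) − (1) + 2·(2) − (0) + 2·(-1) = 4
  T: (0) − (-2) + 2·(-2) − (-3) + 2·(-2) = -3
So the dimensions are [M³ L⁴ T⁻³].

M: 3, L: 4, T: -3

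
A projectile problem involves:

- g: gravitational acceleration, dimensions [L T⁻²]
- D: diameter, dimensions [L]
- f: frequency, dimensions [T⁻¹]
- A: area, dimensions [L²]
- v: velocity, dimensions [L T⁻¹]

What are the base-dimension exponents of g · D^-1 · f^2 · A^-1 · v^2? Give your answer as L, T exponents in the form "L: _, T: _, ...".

L: 0, T: -6

Collect each base-dimension exponent across the product:
  L: (1) − (1) + 2·(0) − (2) + 2·(1) = 0
  T: (-2) − (0) + 2·(-1) − (0) + 2·(-1) = -6
So the dimensions are [T⁻⁶].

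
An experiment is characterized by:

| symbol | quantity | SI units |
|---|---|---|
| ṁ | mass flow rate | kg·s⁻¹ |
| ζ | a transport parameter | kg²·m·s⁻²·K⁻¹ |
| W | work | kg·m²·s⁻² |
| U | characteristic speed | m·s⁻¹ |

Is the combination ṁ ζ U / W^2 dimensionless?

no

Sum the exponent of each base dimension across the product:
  M: [ṁ]_M + [ζ]_M − 2·[W]_M + [U]_M = (1) + (2) − 2·(1) + (0) = 1
  L: [ṁ]_L + [ζ]_L − 2·[W]_L + [U]_L = (0) + (1) − 2·(2) + (1) = -2
  T: [ṁ]_T + [ζ]_T − 2·[W]_T + [U]_T = (-1) + (-2) − 2·(-2) + (-1) = 0
  Θ: [ṁ]_Θ + [ζ]_Θ − 2·[W]_Θ + [U]_Θ = (0) + (-1) − 2·(0) + (0) = -1
Net dimensions [M L⁻² Θ⁻¹] ≠ [1] — not dimensionless.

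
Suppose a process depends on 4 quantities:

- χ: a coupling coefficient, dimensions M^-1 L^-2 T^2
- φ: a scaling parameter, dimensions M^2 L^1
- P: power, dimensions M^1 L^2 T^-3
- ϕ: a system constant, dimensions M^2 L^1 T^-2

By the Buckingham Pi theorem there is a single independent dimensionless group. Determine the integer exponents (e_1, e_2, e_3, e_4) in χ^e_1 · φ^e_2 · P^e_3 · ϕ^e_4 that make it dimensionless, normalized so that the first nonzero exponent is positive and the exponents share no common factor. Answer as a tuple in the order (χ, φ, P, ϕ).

(2, 1, 2, -1)

M: e_1·(-1) + e_2·(2) + e_3·(1) + e_4·(2) = 0
L: e_1·(-2) + e_2·(1) + e_3·(2) + e_4·(1) = 0
T: e_1·(2) + e_2·(0) + e_3·(-3) + e_4·(-2) = 0
Solving this homogeneous linear system for the smallest-integer solution (first nonzero entry positive) gives (2, 1, 2, -1).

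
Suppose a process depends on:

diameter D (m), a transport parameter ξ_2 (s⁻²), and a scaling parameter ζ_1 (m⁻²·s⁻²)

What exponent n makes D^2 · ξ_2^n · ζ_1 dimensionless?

-1

Balance the T exponent: (-2)·n from ξ_2, plus 2·(0) + (-2) = -2 from the rest, must sum to zero.
-2n − 2 = 0, so n = -1.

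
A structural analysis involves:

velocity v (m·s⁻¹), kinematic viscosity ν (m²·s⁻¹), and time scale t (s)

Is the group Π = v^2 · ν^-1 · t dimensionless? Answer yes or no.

Sum the exponent of each base dimension across the product:
  L: 2·[v]_L − [ν]_L + [t]_L = 2·(1) − (2) + (0) = 0
  T: 2·[v]_T − [ν]_T + [t]_T = 2·(-1) − (-1) + (1) = 0
All base exponents vanish — dimensionless.

yes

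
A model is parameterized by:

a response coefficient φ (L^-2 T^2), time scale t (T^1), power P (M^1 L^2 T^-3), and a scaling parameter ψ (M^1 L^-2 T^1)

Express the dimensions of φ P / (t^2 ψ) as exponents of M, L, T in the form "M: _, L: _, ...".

M: 0, L: 2, T: -4

Collect each base-dimension exponent across the product:
  M: (0) − 2·(0) + (1) − (1) = 0
  L: (-2) − 2·(0) + (2) − (-2) = 2
  T: (2) − 2·(1) + (-3) − (1) = -4
So the dimensions are [L² T⁻⁴].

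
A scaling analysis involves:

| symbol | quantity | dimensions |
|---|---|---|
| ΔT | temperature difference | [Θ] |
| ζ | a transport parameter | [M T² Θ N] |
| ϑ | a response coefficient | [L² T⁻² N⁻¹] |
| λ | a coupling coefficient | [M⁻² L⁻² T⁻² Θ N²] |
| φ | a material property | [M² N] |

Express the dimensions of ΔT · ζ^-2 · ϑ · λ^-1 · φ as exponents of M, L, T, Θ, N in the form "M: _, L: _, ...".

M: 2, L: 4, T: -4, Θ: -2, N: -4

Collect each base-dimension exponent across the product:
  M: (0) − 2·(1) + (0) − (-2) + (2) = 2
  L: (0) − 2·(0) + (2) − (-2) + (0) = 4
  T: (0) − 2·(2) + (-2) − (-2) + (0) = -4
  Θ: (1) − 2·(1) + (0) − (1) + (0) = -2
  N: (0) − 2·(1) + (-1) − (2) + (1) = -4
So the dimensions are [M² L⁴ T⁻⁴ Θ⁻² N⁻⁴].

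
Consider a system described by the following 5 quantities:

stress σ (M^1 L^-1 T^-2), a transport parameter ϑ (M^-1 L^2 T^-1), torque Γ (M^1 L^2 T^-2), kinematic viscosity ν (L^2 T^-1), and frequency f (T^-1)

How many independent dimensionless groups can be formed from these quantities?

There are 5 variables and 3 base dimensions (M, L, T).
The dimension matrix has rank 3.
Independent dimensionless groups: 5 − 3 = 2.

2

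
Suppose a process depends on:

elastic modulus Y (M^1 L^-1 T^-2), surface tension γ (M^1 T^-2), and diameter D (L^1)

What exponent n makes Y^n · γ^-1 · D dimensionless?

1

Balance the M exponent: (1)·n from Y, plus −(1) + (0) = -1 from the rest, must sum to zero.
n − 1 = 0, so n = 1.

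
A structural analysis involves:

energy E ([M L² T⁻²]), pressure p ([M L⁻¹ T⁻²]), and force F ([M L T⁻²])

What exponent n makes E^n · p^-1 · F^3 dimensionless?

-2

Balance the M exponent: (1)·n from E, plus −(1) + 3·(1) = 2 from the rest, must sum to zero.
n + 2 = 0, so n = -2.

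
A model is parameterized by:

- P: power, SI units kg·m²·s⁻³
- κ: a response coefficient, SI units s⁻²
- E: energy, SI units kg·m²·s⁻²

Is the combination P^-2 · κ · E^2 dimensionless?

Sum the exponent of each base dimension across the product:
  M: −2·[P]_M + [κ]_M + 2·[E]_M = −2·(1) + (0) + 2·(1) = 0
  L: −2·[P]_L + [κ]_L + 2·[E]_L = −2·(2) + (0) + 2·(2) = 0
  T: −2·[P]_T + [κ]_T + 2·[E]_T = −2·(-3) + (-2) + 2·(-2) = 0
All base exponents vanish — dimensionless.

yes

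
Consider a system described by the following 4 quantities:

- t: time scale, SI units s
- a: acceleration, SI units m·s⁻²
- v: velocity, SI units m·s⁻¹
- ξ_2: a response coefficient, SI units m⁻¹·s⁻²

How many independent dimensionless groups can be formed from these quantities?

2

There are 4 variables and 2 base dimensions (L, T).
The dimension matrix has rank 2.
Independent dimensionless groups: 4 − 2 = 2.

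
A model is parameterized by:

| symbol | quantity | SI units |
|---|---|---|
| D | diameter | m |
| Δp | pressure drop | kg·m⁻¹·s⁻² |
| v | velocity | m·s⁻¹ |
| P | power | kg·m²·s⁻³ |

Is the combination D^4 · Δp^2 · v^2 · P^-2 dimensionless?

yes

Sum the exponent of each base dimension across the product:
  M: 4·[D]_M + 2·[Δp]_M + 2·[v]_M − 2·[P]_M = 4·(0) + 2·(1) + 2·(0) − 2·(1) = 0
  L: 4·[D]_L + 2·[Δp]_L + 2·[v]_L − 2·[P]_L = 4·(1) + 2·(-1) + 2·(1) − 2·(2) = 0
  T: 4·[D]_T + 2·[Δp]_T + 2·[v]_T − 2·[P]_T = 4·(0) + 2·(-2) + 2·(-1) − 2·(-3) = 0
All base exponents vanish — dimensionless.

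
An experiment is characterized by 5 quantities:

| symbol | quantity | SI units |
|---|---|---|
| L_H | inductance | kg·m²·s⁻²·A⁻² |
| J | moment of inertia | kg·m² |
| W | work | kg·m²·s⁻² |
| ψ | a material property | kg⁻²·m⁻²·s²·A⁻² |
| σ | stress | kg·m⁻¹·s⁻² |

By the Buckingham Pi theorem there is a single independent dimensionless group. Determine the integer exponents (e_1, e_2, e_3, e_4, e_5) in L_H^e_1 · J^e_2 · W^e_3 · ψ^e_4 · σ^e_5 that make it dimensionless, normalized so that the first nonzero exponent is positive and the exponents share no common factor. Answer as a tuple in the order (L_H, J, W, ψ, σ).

(3, -3, -4, -3, -2)

M: e_1·(1) + e_2·(1) + e_3·(1) + e_4·(-2) + e_5·(1) = 0
L: e_1·(2) + e_2·(2) + e_3·(2) + e_4·(-2) + e_5·(-1) = 0
T: e_1·(-2) + e_2·(0) + e_3·(-2) + e_4·(2) + e_5·(-2) = 0
I: e_1·(-2) + e_2·(0) + e_3·(0) + e_4·(-2) + e_5·(0) = 0
Solving this homogeneous linear system for the smallest-integer solution (first nonzero entry positive) gives (3, -3, -4, -3, -2).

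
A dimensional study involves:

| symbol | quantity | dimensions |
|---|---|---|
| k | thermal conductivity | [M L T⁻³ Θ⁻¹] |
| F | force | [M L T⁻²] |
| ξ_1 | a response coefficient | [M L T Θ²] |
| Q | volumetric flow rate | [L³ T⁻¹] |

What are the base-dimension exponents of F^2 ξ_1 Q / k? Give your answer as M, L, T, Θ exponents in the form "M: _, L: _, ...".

Collect each base-dimension exponent across the product:
  M: −(1) + 2·(1) + (1) + (0) = 2
  L: −(1) + 2·(1) + (1) + (3) = 5
  T: −(-3) + 2·(-2) + (1) + (-1) = -1
  Θ: −(-1) + 2·(0) + (2) + (0) = 3
So the dimensions are [M² L⁵ T⁻¹ Θ³].

M: 2, L: 5, T: -1, Θ: 3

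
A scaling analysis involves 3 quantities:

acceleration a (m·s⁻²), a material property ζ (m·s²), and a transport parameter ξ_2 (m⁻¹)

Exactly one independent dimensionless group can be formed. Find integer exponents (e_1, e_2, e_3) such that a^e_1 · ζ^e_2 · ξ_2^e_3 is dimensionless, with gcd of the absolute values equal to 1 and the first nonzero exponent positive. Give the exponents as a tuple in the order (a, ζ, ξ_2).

L: e_1·(1) + e_2·(1) + e_3·(-1) = 0
T: e_1·(-2) + e_2·(2) + e_3·(0) = 0
Solving this homogeneous linear system for the smallest-integer solution (first nonzero entry positive) gives (1, 1, 2).

(1, 1, 2)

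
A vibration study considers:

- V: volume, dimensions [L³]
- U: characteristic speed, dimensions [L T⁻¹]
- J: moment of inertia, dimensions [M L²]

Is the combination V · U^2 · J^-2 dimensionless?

Sum the exponent of each base dimension across the product:
  M: [V]_M + 2·[U]_M − 2·[J]_M = (0) + 2·(0) − 2·(1) = -2
  L: [V]_L + 2·[U]_L − 2·[J]_L = (3) + 2·(1) − 2·(2) = 1
  T: [V]_T + 2·[U]_T − 2·[J]_T = (0) + 2·(-1) − 2·(0) = -2
Net dimensions [M⁻² L T⁻²] ≠ [1] — not dimensionless.

no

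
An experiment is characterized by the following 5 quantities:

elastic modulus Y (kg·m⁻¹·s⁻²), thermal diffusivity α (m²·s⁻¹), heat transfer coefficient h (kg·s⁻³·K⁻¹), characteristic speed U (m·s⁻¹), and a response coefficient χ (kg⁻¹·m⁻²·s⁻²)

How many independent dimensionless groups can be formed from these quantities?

There are 5 variables and 4 base dimensions (M, L, T, Θ).
The dimension matrix has rank 4.
Independent dimensionless groups: 5 − 4 = 1.

1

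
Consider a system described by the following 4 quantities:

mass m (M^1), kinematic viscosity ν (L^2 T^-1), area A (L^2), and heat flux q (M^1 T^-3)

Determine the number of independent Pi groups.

1

There are 4 variables and 3 base dimensions (M, L, T).
The dimension matrix has rank 3.
Independent dimensionless groups: 4 − 3 = 1.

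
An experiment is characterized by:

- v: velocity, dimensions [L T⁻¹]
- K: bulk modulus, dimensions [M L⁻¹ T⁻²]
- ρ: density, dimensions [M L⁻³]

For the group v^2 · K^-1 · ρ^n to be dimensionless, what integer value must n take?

1

Balance the M exponent: (1)·n from ρ, plus 2·(0) − (1) = -1 from the rest, must sum to zero.
n − 1 = 0, so n = 1.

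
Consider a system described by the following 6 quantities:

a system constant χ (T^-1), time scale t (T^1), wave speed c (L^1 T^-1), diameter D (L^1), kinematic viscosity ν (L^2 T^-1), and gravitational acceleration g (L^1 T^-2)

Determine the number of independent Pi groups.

There are 6 variables and 2 base dimensions (L, T).
The dimension matrix has rank 2.
Independent dimensionless groups: 6 − 2 = 4.

4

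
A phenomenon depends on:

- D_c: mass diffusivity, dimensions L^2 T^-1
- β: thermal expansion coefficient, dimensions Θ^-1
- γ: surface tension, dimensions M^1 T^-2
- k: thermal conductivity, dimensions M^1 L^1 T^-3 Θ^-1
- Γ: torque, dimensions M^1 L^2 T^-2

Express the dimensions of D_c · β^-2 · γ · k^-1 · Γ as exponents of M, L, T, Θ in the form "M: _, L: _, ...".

Collect each base-dimension exponent across the product:
  M: (0) − 2·(0) + (1) − (1) + (1) = 1
  L: (2) − 2·(0) + (0) − (1) + (2) = 3
  T: (-1) − 2·(0) + (-2) − (-3) + (-2) = -2
  Θ: (0) − 2·(-1) + (0) − (-1) + (0) = 3
So the dimensions are [M L³ T⁻² Θ³].

M: 1, L: 3, T: -2, Θ: 3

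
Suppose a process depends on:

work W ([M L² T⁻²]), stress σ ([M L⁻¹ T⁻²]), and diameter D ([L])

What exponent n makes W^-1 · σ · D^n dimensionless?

3

Balance the L exponent: (1)·n from D, plus −(2) + (-1) = -3 from the rest, must sum to zero.
n − 3 = 0, so n = 3.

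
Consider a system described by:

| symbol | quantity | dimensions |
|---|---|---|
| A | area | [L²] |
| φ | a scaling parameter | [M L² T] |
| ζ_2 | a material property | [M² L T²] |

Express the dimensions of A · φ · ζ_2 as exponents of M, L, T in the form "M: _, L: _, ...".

Collect each base-dimension exponent across the product:
  M: (0) + (1) + (2) = 3
  L: (2) + (2) + (1) = 5
  T: (0) + (1) + (2) = 3
So the dimensions are [M³ L⁵ T³].

M: 3, L: 5, T: 3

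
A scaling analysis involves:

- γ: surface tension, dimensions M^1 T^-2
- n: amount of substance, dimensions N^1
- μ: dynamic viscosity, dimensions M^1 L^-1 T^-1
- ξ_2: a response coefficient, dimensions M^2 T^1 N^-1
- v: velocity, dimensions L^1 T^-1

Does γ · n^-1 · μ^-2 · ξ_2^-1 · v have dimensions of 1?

no

Sum the exponent of each base dimension across the product:
  M: [γ]_M − [n]_M − 2·[μ]_M − [ξ_2]_M + [v]_M = (1) − (0) − 2·(1) − (2) + (0) = -3
  L: [γ]_L − [n]_L − 2·[μ]_L − [ξ_2]_L + [v]_L = (0) − (0) − 2·(-1) − (0) + (1) = 3
  T: [γ]_T − [n]_T − 2·[μ]_T − [ξ_2]_T + [v]_T = (-2) − (0) − 2·(-1) − (1) + (-1) = -2
  N: [γ]_N − [n]_N − 2·[μ]_N − [ξ_2]_N + [v]_N = (0) − (1) − 2·(0) − (-1) + (0) = 0
Net dimensions [M⁻³ L³ T⁻²] ≠ [1] — not dimensionless.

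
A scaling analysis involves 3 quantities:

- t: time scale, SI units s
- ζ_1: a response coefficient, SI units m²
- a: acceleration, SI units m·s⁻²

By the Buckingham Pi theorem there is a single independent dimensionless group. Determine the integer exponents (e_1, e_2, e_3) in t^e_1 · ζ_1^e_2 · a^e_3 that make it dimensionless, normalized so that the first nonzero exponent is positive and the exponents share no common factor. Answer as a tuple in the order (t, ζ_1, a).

L: e_1·(0) + e_2·(2) + e_3·(1) = 0
T: e_1·(1) + e_2·(0) + e_3·(-2) = 0
Solving this homogeneous linear system for the smallest-integer solution (first nonzero entry positive) gives (4, -1, 2).

(4, -1, 2)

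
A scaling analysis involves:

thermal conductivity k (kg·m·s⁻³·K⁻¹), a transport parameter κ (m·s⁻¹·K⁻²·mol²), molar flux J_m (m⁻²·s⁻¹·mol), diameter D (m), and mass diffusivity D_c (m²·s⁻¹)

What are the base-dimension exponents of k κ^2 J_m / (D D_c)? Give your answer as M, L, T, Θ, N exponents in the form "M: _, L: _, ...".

M: 1, L: -2, T: -5, Θ: -5, N: 5

Collect each base-dimension exponent across the product:
  M: (1) + 2·(0) + (0) − (0) − (0) = 1
  L: (1) + 2·(1) + (-2) − (1) − (2) = -2
  T: (-3) + 2·(-1) + (-1) − (0) − (-1) = -5
  Θ: (-1) + 2·(-2) + (0) − (0) − (0) = -5
  N: (0) + 2·(2) + (1) − (0) − (0) = 5
So the dimensions are [M L⁻² T⁻⁵ Θ⁻⁵ N⁵].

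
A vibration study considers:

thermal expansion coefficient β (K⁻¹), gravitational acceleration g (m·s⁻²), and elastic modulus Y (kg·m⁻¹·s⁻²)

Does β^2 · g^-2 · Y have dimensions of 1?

no

Sum the exponent of each base dimension across the product:
  M: 2·[β]_M − 2·[g]_M + [Y]_M = 2·(0) − 2·(0) + (1) = 1
  L: 2·[β]_L − 2·[g]_L + [Y]_L = 2·(0) − 2·(1) + (-1) = -3
  T: 2·[β]_T − 2·[g]_T + [Y]_T = 2·(0) − 2·(-2) + (-2) = 2
  Θ: 2·[β]_Θ − 2·[g]_Θ + [Y]_Θ = 2·(-1) − 2·(0) + (0) = -2
Net dimensions [M L⁻³ T² Θ⁻²] ≠ [1] — not dimensionless.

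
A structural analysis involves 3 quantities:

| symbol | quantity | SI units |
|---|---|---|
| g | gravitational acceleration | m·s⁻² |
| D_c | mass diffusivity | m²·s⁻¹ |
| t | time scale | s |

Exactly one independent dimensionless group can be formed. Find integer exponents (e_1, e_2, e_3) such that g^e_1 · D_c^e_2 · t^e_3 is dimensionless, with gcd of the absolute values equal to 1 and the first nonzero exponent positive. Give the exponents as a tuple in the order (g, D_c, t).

L: e_1·(1) + e_2·(2) + e_3·(0) = 0
T: e_1·(-2) + e_2·(-1) + e_3·(1) = 0
Solving this homogeneous linear system for the smallest-integer solution (first nonzero entry positive) gives (2, -1, 3).

(2, -1, 3)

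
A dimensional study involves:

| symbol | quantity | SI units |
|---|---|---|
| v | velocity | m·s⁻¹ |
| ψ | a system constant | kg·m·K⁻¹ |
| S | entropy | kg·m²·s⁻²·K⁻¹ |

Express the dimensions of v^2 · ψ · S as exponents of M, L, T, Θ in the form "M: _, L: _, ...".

M: 2, L: 5, T: -4, Θ: -2

Collect each base-dimension exponent across the product:
  M: 2·(0) + (1) + (1) = 2
  L: 2·(1) + (1) + (2) = 5
  T: 2·(-1) + (0) + (-2) = -4
  Θ: 2·(0) + (-1) + (-1) = -2
So the dimensions are [M² L⁵ T⁻⁴ Θ⁻²].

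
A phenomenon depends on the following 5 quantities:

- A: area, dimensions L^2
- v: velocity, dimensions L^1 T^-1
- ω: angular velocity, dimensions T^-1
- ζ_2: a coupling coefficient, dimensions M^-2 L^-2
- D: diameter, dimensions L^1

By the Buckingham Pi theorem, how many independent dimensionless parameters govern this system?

There are 5 variables and 3 base dimensions (M, L, T).
The dimension matrix has rank 3.
Independent dimensionless groups: 5 − 3 = 2.

2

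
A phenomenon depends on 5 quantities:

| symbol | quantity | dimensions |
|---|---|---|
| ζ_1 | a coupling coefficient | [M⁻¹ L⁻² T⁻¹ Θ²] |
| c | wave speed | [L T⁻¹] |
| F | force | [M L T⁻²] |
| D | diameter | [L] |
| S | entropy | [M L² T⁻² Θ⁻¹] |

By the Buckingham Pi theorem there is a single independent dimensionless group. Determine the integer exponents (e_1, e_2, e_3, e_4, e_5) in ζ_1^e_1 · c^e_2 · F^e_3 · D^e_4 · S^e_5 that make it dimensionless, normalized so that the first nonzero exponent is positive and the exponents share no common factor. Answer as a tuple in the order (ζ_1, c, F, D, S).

(1, -3, -1, 2, 2)

M: e_1·(-1) + e_2·(0) + e_3·(1) + e_4·(0) + e_5·(1) = 0
L: e_1·(-2) + e_2·(1) + e_3·(1) + e_4·(1) + e_5·(2) = 0
T: e_1·(-1) + e_2·(-1) + e_3·(-2) + e_4·(0) + e_5·(-2) = 0
Θ: e_1·(2) + e_2·(0) + e_3·(0) + e_4·(0) + e_5·(-1) = 0
Solving this homogeneous linear system for the smallest-integer solution (first nonzero entry positive) gives (1, -3, -1, 2, 2).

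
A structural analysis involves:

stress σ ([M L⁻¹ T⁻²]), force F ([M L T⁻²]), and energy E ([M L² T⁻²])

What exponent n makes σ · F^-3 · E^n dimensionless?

Balance the M exponent: (1)·n from E, plus (1) − 3·(1) = -2 from the rest, must sum to zero.
n − 2 = 0, so n = 2.

2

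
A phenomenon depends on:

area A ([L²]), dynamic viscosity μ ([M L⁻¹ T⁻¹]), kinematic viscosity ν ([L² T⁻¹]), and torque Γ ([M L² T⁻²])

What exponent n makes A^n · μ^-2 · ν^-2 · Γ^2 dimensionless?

Balance the L exponent: (2)·n from A, plus −2·(-1) − 2·(2) + 2·(2) = 2 from the rest, must sum to zero.
2n + 2 = 0, so n = -1.

-1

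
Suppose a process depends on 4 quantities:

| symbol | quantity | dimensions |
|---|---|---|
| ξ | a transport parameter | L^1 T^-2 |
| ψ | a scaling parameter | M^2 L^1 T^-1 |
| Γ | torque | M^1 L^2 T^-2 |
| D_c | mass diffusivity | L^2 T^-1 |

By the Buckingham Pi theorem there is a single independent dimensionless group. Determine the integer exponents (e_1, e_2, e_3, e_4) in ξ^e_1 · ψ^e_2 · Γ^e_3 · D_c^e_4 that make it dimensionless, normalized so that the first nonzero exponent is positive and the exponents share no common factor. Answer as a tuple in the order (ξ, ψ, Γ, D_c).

(1, 1, -2, 1)

M: e_1·(0) + e_2·(2) + e_3·(1) + e_4·(0) = 0
L: e_1·(1) + e_2·(1) + e_3·(2) + e_4·(2) = 0
T: e_1·(-2) + e_2·(-1) + e_3·(-2) + e_4·(-1) = 0
Solving this homogeneous linear system for the smallest-integer solution (first nonzero entry positive) gives (1, 1, -2, 1).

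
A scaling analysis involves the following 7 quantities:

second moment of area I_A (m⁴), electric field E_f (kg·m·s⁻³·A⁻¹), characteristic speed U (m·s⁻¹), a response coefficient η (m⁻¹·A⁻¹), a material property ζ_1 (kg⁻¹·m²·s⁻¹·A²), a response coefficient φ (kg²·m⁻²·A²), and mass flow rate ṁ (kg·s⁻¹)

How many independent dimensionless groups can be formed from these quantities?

3

There are 7 variables and 4 base dimensions (M, L, T, I).
The dimension matrix has rank 4.
Independent dimensionless groups: 7 − 4 = 3.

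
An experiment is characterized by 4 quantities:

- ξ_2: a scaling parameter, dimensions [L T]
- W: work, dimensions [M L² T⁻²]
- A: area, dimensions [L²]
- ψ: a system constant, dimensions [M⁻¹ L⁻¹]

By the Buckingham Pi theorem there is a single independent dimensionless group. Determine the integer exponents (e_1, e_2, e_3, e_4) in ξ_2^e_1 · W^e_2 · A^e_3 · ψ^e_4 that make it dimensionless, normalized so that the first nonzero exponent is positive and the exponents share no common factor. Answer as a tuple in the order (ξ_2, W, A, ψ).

(4, 2, -3, 2)

M: e_1·(0) + e_2·(1) + e_3·(0) + e_4·(-1) = 0
L: e_1·(1) + e_2·(2) + e_3·(2) + e_4·(-1) = 0
T: e_1·(1) + e_2·(-2) + e_3·(0) + e_4·(0) = 0
Solving this homogeneous linear system for the smallest-integer solution (first nonzero entry positive) gives (4, 2, -3, 2).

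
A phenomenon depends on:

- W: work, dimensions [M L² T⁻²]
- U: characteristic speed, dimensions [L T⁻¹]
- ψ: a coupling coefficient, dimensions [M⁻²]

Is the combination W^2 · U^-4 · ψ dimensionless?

Sum the exponent of each base dimension across the product:
  M: 2·[W]_M − 4·[U]_M + [ψ]_M = 2·(1) − 4·(0) + (-2) = 0
  L: 2·[W]_L − 4·[U]_L + [ψ]_L = 2·(2) − 4·(1) + (0) = 0
  T: 2·[W]_T − 4·[U]_T + [ψ]_T = 2·(-2) − 4·(-1) + (0) = 0
All base exponents vanish — dimensionless.

yes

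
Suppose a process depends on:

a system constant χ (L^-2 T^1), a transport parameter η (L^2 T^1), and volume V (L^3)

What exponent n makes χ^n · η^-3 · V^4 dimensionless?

3

Balance the L exponent: (-2)·n from χ, plus −3·(2) + 4·(3) = 6 from the rest, must sum to zero.
-2n + 6 = 0, so n = 3.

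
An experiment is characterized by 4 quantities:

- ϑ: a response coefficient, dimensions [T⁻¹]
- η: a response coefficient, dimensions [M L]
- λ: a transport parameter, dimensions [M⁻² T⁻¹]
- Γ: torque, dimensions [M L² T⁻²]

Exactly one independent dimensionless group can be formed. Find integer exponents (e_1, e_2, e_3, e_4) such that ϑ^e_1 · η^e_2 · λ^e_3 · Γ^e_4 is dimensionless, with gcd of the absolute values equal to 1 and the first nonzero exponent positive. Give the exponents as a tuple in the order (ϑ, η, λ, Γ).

M: e_1·(0) + e_2·(1) + e_3·(-2) + e_4·(1) = 0
L: e_1·(0) + e_2·(1) + e_3·(0) + e_4·(2) = 0
T: e_1·(-1) + e_2·(0) + e_3·(-1) + e_4·(-2) = 0
Solving this homogeneous linear system for the smallest-integer solution (first nonzero entry positive) gives (3, 4, 1, -2).

(3, 4, 1, -2)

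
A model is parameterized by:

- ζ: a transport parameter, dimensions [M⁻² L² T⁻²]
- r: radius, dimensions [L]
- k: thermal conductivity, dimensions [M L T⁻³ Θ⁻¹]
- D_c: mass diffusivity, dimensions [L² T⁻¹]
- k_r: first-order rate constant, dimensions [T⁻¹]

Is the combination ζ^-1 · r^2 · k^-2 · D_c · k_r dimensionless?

no

Sum the exponent of each base dimension across the product:
  M: −[ζ]_M + 2·[r]_M − 2·[k]_M + [D_c]_M + [k_r]_M = −(-2) + 2·(0) − 2·(1) + (0) + (0) = 0
  L: −[ζ]_L + 2·[r]_L − 2·[k]_L + [D_c]_L + [k_r]_L = −(2) + 2·(1) − 2·(1) + (2) + (0) = 0
  T: −[ζ]_T + 2·[r]_T − 2·[k]_T + [D_c]_T + [k_r]_T = −(-2) + 2·(0) − 2·(-3) + (-1) + (-1) = 6
  Θ: −[ζ]_Θ + 2·[r]_Θ − 2·[k]_Θ + [D_c]_Θ + [k_r]_Θ = −(0) + 2·(0) − 2·(-1) + (0) + (0) = 2
Net dimensions [T⁶ Θ²] ≠ [1] — not dimensionless.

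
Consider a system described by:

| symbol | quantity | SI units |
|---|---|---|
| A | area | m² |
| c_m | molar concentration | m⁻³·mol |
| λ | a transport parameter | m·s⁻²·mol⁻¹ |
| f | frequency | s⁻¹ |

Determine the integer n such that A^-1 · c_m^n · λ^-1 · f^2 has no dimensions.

Balance the L exponent: (-3)·n from c_m, plus −(2) − (1) + 2·(0) = -3 from the rest, must sum to zero.
-3n − 3 = 0, so n = -1.

-1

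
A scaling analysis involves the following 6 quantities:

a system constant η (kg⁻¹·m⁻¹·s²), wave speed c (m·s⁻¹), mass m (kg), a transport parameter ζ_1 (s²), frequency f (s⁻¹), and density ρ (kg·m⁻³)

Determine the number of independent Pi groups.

There are 6 variables and 3 base dimensions (M, L, T).
The dimension matrix has rank 3.
Independent dimensionless groups: 6 − 3 = 3.

3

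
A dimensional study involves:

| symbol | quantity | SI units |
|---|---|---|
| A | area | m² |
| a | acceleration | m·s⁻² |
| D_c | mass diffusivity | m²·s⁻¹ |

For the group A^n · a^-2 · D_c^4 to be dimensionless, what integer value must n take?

-3

Balance the L exponent: (2)·n from A, plus −2·(1) + 4·(2) = 6 from the rest, must sum to zero.
2n + 6 = 0, so n = -3.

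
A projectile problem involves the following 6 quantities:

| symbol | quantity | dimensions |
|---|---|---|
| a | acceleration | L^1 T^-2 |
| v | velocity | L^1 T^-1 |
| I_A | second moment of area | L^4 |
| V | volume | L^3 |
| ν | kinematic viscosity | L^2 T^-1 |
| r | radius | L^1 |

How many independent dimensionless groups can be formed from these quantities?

4

There are 6 variables and 2 base dimensions (L, T).
The dimension matrix has rank 2.
Independent dimensionless groups: 6 − 2 = 4.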